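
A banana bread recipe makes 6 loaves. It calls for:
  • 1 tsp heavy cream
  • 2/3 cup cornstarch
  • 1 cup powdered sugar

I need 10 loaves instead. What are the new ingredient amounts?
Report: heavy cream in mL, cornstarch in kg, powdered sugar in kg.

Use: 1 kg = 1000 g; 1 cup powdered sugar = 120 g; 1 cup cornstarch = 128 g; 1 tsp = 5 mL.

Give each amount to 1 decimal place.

heavy cream: 8.3 mL; cornstarch: 0.1 kg; powdered sugar: 0.2 kg

Scaling factor: 10/6 = 5/3.
heavy cream: 1 tsp × 5/3 × 5 mL/tsp ≈ 8.3 mL
cornstarch: 2/3 cup × 5/3 × 128 g/cup ÷ 1000 g/kg ≈ 0.1 kg
powdered sugar: 1 cup × 5/3 × 120 g/cup ÷ 1000 g/kg = 0.2 kg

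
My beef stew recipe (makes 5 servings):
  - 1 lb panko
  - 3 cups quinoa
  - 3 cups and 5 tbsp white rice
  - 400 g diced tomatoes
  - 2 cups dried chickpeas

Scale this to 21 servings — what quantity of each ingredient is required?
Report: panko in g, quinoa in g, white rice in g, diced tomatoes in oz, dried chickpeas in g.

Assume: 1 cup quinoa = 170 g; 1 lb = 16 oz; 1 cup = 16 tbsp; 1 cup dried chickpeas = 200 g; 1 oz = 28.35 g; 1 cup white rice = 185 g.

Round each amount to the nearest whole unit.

Scaling factor: 21/5 = 4.2.
panko: 1 lb × 21/5 × 16 oz/lb × 28.35 g/oz ≈ 1905 g
quinoa: 3 cup × 21/5 × 170 g/cup = 2142 g
white rice: (3 cup + 5 tbsp = 3.3125 cup) × 21/5 × 185 g/cup ≈ 2574 g
diced tomatoes: 400 g × 21/5 ÷ 28.35 g/oz ≈ 59 oz
dried chickpeas: 2 cup × 21/5 × 200 g/cup = 1680 g

panko: 1905 g; quinoa: 2142 g; white rice: 2574 g; diced tomatoes: 59 oz; dried chickpeas: 1680 g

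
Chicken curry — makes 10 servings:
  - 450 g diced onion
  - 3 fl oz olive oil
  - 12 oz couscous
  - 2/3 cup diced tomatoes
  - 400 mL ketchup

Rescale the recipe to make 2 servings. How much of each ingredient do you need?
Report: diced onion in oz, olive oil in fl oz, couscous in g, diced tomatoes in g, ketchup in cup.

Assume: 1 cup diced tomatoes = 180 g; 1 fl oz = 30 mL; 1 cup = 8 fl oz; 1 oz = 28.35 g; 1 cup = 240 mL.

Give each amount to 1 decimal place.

Scaling factor: 2/10 = 1/5 = 0.2.
diced onion: 450 g × 1/5 ÷ 28.35 g/oz ≈ 3.2 oz
olive oil: 3 fl oz × 1/5 = 0.6 fl oz
couscous: 12 oz × 1/5 × 28.35 g/oz ≈ 68.0 g
diced tomatoes: 2/3 cup × 1/5 × 180 g/cup = 24.0 g
ketchup: 400 mL × 1/5 ÷ 240 mL/cup ≈ 0.3 cup

diced onion: 3.2 oz; olive oil: 0.6 fl oz; couscous: 68.0 g; diced tomatoes: 24.0 g; ketchup: 0.3 cup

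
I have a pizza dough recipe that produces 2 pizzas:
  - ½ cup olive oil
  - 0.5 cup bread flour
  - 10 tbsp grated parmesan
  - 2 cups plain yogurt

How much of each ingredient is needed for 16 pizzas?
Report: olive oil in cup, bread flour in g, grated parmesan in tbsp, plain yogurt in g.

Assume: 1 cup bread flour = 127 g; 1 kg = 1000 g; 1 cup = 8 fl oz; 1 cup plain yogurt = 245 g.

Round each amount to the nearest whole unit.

Scaling factor: 16/2 = 8.
olive oil: 0.5 cup × 8 = 4 cup
bread flour: 0.5 cup × 8 × 127 g/cup = 508 g
grated parmesan: 10 tbsp × 8 = 80 tbsp
plain yogurt: 2 cup × 8 × 245 g/cup = 3920 g

olive oil: 4 cup; bread flour: 508 g; grated parmesan: 80 tbsp; plain yogurt: 3920 g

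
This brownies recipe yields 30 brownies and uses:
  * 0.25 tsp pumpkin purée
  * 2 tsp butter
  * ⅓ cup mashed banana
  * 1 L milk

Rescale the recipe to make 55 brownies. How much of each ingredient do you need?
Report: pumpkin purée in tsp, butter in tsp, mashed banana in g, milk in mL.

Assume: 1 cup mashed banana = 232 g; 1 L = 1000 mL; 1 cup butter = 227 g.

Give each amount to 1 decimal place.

pumpkin purée: 0.5 tsp; butter: 3.7 tsp; mashed banana: 141.8 g; milk: 1833.3 mL

Scaling factor: 55/30 = 11/6.
pumpkin purée: 0.25 tsp × 11/6 ≈ 0.5 tsp
butter: 2 tsp × 11/6 ≈ 3.7 tsp
mashed banana: 1/3 cup × 11/6 × 232 g/cup ≈ 141.8 g
milk: 1 L × 11/6 × 1000 mL/L ≈ 1833.3 mL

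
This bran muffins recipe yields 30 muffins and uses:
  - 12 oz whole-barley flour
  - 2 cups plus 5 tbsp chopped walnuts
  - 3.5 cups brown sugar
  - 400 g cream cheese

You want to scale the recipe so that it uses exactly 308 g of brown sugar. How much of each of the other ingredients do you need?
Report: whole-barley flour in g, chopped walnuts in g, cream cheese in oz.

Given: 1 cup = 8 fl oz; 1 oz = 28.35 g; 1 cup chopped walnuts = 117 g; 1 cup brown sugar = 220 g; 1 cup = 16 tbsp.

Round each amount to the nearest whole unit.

The original recipe has 770 g of brown sugar, so the scaling factor is 308 ÷ 770 = 2/5 = 0.4.
whole-barley flour: 12 oz × 2/5 × 28.35 g/oz ≈ 136 g
chopped walnuts: (2 cup + 5 tbsp = 2.3125 cup) × 2/5 × 117 g/cup ≈ 108 g
cream cheese: 400 g × 2/5 ÷ 28.35 g/oz ≈ 6 oz

whole-barley flour: 136 g; chopped walnuts: 108 g; cream cheese: 6 oz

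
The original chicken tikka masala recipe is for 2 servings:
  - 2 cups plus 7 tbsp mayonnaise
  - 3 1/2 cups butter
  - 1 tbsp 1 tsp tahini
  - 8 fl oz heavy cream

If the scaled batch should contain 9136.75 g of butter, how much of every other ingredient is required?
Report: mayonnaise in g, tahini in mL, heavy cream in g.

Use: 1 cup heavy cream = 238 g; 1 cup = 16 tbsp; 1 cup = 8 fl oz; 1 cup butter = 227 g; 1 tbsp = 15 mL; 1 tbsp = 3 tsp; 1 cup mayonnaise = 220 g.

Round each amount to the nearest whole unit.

mayonnaise: 6167 g; tahini: 230 mL; heavy cream: 2737 g

The original recipe has 794.5 g of butter, so the scaling factor is 9136.75 ÷ 794.5 = 23/2 = 11.5.
mayonnaise: (2 cup + 7 tbsp = 2.4375 cup) × 23/2 × 220 g/cup ≈ 6167 g
tahini: (1 tbsp + 1 tsp = 4/3 tbsp) × 23/2 × 15 mL/tbsp = 230 mL
heavy cream: 8 fl oz × 23/2 ÷ 8 fl oz/cup × 238 g/cup = 2737 g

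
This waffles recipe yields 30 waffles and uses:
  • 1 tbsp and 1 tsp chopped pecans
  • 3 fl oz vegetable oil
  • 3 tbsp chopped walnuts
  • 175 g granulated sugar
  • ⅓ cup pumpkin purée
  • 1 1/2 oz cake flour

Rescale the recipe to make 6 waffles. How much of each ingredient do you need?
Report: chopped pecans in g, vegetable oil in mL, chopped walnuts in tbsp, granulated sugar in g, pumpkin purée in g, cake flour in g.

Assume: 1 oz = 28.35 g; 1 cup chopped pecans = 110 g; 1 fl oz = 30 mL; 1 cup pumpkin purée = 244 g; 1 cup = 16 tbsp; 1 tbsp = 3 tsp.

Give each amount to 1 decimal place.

chopped pecans: 1.8 g; vegetable oil: 18.0 mL; chopped walnuts: 0.6 tbsp; granulated sugar: 35.0 g; pumpkin purée: 16.3 g; cake flour: 8.5 g

Scaling factor: 6/30 = 1/5 = 0.2.
chopped pecans: (1 tbsp + 1 tsp = 4/3 tbsp) × 1/5 ÷ 16 tbsp/cup × 110 g/cup ≈ 1.8 g
vegetable oil: 3 fl oz × 1/5 × 30 mL/fl oz = 18.0 mL
chopped walnuts: 3 tbsp × 1/5 = 0.6 tbsp
granulated sugar: 175 g × 1/5 = 35.0 g
pumpkin purée: 1/3 cup × 1/5 × 244 g/cup ≈ 16.3 g
cake flour: 1.5 oz × 1/5 × 28.35 g/oz ≈ 8.5 g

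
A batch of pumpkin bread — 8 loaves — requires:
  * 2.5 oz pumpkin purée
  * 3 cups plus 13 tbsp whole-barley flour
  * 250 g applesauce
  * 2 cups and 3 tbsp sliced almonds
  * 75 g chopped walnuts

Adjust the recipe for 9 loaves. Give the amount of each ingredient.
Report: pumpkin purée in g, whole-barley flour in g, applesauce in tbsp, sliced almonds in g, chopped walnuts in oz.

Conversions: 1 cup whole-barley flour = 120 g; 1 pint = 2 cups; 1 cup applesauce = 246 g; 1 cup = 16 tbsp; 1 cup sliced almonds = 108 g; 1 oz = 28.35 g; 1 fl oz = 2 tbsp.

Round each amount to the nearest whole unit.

Scaling factor: 9/8 = 1.125.
pumpkin purée: 2.5 oz × 9/8 × 28.35 g/oz ≈ 80 g
whole-barley flour: (3 cup + 13 tbsp = 3.8125 cup) × 9/8 × 120 g/cup ≈ 515 g
applesauce: 250 g × 9/8 ÷ 246 g/cup × 16 tbsp/cup ≈ 18 tbsp
sliced almonds: (2 cup + 3 tbsp = 2.1875 cup) × 9/8 × 108 g/cup ≈ 266 g
chopped walnuts: 75 g × 9/8 ÷ 28.35 g/oz ≈ 3 oz

pumpkin purée: 80 g; whole-barley flour: 515 g; applesauce: 18 tbsp; sliced almonds: 266 g; chopped walnuts: 3 oz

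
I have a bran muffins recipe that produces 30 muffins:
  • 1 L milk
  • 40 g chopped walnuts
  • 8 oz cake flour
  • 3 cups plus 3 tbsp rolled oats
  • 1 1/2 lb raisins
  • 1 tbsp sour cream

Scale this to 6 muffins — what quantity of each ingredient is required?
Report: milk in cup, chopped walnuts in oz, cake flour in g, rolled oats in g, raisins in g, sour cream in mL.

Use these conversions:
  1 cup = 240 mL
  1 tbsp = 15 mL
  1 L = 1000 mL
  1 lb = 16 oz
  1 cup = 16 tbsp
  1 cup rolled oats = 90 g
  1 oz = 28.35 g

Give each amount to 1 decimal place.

Scaling factor: 6/30 = 1/5 = 0.2.
milk: 1 L × 1/5 × 1000 mL/L ÷ 240 mL/cup ≈ 0.8 cup
chopped walnuts: 40 g × 1/5 ÷ 28.35 g/oz ≈ 0.3 oz
cake flour: 8 oz × 1/5 × 28.35 g/oz ≈ 45.4 g
rolled oats: (3 cup + 3 tbsp = 3.1875 cup) × 1/5 × 90 g/cup ≈ 57.4 g
raisins: 1.5 lb × 1/5 × 16 oz/lb × 28.35 g/oz ≈ 136.1 g
sour cream: 1 tbsp × 1/5 × 15 mL/tbsp = 3.0 mL

milk: 0.8 cup; chopped walnuts: 0.3 oz; cake flour: 45.4 g; rolled oats: 57.4 g; raisins: 136.1 g; sour cream: 3.0 mL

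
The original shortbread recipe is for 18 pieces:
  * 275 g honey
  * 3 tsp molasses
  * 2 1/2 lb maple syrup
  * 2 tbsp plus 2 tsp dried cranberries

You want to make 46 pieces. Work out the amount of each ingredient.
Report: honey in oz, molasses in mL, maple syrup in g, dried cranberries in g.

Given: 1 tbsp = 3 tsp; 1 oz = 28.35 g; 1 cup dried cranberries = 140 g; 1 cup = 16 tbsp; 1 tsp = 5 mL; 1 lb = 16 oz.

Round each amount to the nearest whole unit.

Scaling factor: 46/18 = 23/9.
honey: 275 g × 23/9 ÷ 28.35 g/oz ≈ 25 oz
molasses: 3 tsp × 23/9 × 5 mL/tsp ≈ 38 mL
maple syrup: 2.5 lb × 23/9 × 16 oz/lb × 28.35 g/oz = 2898 g
dried cranberries: (2 tbsp + 2 tsp = 8/3 tbsp) × 23/9 ÷ 16 tbsp/cup × 140 g/cup ≈ 60 g

honey: 25 oz; molasses: 38 mL; maple syrup: 2898 g; dried cranberries: 60 g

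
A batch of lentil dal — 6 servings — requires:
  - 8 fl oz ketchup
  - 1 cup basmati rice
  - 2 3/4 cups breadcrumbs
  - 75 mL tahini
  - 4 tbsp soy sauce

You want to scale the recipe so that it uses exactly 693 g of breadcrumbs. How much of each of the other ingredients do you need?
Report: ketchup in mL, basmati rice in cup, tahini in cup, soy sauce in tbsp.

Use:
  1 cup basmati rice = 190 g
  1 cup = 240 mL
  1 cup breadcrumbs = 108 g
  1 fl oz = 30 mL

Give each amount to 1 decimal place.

The original recipe has 297 g of breadcrumbs, so the scaling factor is 693 ÷ 297 = 7/3.
ketchup: 8 fl oz × 7/3 × 30 mL/fl oz = 560.0 mL
basmati rice: 1 cup × 7/3 ≈ 2.3 cup
tahini: 75 mL × 7/3 ÷ 240 mL/cup ≈ 0.7 cup
soy sauce: 4 tbsp × 7/3 ≈ 9.3 tbsp

ketchup: 560.0 mL; basmati rice: 2.3 cup; tahini: 0.7 cup; soy sauce: 9.3 tbsp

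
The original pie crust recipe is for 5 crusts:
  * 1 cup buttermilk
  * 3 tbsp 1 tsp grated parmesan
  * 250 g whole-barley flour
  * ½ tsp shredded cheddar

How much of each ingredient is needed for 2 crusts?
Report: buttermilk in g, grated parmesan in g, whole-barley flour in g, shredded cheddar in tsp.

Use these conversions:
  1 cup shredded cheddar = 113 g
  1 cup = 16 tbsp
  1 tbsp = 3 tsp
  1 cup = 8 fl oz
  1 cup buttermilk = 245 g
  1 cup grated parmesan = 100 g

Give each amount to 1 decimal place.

Scaling factor: 2/5 = 0.4.
buttermilk: 1 cup × 2/5 × 245 g/cup = 98.0 g
grated parmesan: (3 tbsp + 1 tsp = 10/3 tbsp) × 2/5 ÷ 16 tbsp/cup × 100 g/cup ≈ 8.3 g
whole-barley flour: 250 g × 2/5 = 100.0 g
shredded cheddar: 0.5 tsp × 2/5 = 0.2 tsp

buttermilk: 98.0 g; grated parmesan: 8.3 g; whole-barley flour: 100.0 g; shredded cheddar: 0.2 tsp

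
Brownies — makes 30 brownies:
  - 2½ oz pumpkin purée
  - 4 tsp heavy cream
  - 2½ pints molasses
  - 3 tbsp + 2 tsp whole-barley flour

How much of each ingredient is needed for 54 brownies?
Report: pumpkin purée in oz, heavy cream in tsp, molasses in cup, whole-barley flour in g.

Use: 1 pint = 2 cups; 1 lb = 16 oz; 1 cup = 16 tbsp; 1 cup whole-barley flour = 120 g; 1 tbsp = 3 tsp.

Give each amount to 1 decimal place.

Scaling factor: 54/30 = 9/5 = 1.8.
pumpkin purée: 2.5 oz × 9/5 = 4.5 oz
heavy cream: 4 tsp × 9/5 = 7.2 tsp
molasses: 2.5 pint × 9/5 × 2 cup/pint = 9.0 cup
whole-barley flour: (3 tbsp + 2 tsp = 11/3 tbsp) × 9/5 ÷ 16 tbsp/cup × 120 g/cup = 49.5 g

pumpkin purée: 4.5 oz; heavy cream: 7.2 tsp; molasses: 9.0 cup; whole-barley flour: 49.5 g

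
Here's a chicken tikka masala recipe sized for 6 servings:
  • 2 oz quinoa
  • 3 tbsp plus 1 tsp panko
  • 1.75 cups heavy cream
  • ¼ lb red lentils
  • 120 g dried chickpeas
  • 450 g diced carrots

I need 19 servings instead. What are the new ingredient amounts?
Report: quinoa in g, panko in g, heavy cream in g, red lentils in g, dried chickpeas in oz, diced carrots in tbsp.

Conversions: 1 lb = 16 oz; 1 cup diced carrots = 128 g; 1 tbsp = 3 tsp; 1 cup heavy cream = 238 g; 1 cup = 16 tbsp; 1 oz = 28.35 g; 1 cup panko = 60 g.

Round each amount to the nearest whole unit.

Scaling factor: 19/6.
quinoa: 2 oz × 19/6 × 28.35 g/oz ≈ 180 g
panko: (3 tbsp + 1 tsp = 10/3 tbsp) × 19/6 ÷ 16 tbsp/cup × 60 g/cup ≈ 40 g
heavy cream: 1.75 cup × 19/6 × 238 g/cup ≈ 1319 g
red lentils: 0.25 lb × 19/6 × 16 oz/lb × 28.35 g/oz ≈ 359 g
dried chickpeas: 120 g × 19/6 ÷ 28.35 g/oz ≈ 13 oz
diced carrots: 450 g × 19/6 ÷ 128 g/cup × 16 tbsp/cup ≈ 178 tbsp

quinoa: 180 g; panko: 40 g; heavy cream: 1319 g; red lentils: 359 g; dried chickpeas: 13 oz; diced carrots: 178 tbsp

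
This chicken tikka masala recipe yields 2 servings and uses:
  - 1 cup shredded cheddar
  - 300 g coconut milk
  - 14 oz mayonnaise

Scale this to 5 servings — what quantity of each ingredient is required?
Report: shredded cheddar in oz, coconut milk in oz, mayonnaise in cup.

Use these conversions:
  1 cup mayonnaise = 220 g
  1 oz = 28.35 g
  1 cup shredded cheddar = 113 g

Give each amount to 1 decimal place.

Scaling factor: 5/2 = 2.5.
shredded cheddar: 1 cup × 5/2 × 113 g/cup ÷ 28.35 g/oz ≈ 10.0 oz
coconut milk: 300 g × 5/2 ÷ 28.35 g/oz ≈ 26.5 oz
mayonnaise: 14 oz × 5/2 × 28.35 g/oz ÷ 220 g/cup ≈ 4.5 cup

shredded cheddar: 10.0 oz; coconut milk: 26.5 oz; mayonnaise: 4.5 cup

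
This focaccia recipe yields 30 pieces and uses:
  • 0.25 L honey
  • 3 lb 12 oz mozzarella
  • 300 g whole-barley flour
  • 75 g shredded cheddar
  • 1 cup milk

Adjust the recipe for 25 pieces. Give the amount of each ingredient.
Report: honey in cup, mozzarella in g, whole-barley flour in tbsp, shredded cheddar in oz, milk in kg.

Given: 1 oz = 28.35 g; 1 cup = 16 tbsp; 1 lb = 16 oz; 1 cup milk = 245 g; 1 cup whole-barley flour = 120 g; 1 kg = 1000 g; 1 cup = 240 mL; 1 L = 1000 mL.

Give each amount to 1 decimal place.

honey: 0.9 cup; mozzarella: 1417.5 g; whole-barley flour: 33.3 tbsp; shredded cheddar: 2.2 oz; milk: 0.2 kg

Scaling factor: 25/30 = 5/6.
honey: 0.25 L × 5/6 × 1000 mL/L ÷ 240 mL/cup ≈ 0.9 cup
mozzarella: (3 lb + 12 oz = 3.75 lb) × 5/6 × 16 oz/lb × 28.35 g/oz = 1417.5 g
whole-barley flour: 300 g × 5/6 ÷ 120 g/cup × 16 tbsp/cup ≈ 33.3 tbsp
shredded cheddar: 75 g × 5/6 ÷ 28.35 g/oz ≈ 2.2 oz
milk: 1 cup × 5/6 × 245 g/cup ÷ 1000 g/kg ≈ 0.2 kg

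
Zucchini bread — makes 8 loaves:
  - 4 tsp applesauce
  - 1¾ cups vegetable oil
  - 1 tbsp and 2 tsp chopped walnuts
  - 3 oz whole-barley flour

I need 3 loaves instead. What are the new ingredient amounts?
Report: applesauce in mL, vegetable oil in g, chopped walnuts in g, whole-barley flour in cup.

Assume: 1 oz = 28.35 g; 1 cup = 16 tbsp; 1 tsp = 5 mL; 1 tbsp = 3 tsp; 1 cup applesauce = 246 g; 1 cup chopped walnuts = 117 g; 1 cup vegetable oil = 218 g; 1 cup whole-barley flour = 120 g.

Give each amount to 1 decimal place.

applesauce: 7.5 mL; vegetable oil: 143.1 g; chopped walnuts: 4.6 g; whole-barley flour: 0.3 cup

Scaling factor: 3/8 = 0.375.
applesauce: 4 tsp × 3/8 × 5 mL/tsp = 7.5 mL
vegetable oil: 1.75 cup × 3/8 × 218 g/cup ≈ 143.1 g
chopped walnuts: (1 tbsp + 2 tsp = 5/3 tbsp) × 3/8 ÷ 16 tbsp/cup × 117 g/cup ≈ 4.6 g
whole-barley flour: 3 oz × 3/8 × 28.35 g/oz ÷ 120 g/cup ≈ 0.3 cup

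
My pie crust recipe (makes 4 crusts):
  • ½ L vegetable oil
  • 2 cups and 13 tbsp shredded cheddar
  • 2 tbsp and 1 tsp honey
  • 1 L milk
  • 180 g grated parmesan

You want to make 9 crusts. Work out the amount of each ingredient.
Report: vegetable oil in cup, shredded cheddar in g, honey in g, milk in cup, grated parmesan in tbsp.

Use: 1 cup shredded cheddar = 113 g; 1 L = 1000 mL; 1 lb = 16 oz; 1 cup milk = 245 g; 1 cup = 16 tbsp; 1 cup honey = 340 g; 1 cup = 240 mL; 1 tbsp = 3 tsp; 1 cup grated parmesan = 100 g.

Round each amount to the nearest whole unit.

vegetable oil: 5 cup; shredded cheddar: 715 g; honey: 112 g; milk: 9 cup; grated parmesan: 65 tbsp

Scaling factor: 9/4 = 2.25.
vegetable oil: 0.5 L × 9/4 × 1000 mL/L ÷ 240 mL/cup ≈ 5 cup
shredded cheddar: (2 cup + 13 tbsp = 2.8125 cup) × 9/4 × 113 g/cup ≈ 715 g
honey: (2 tbsp + 1 tsp = 7/3 tbsp) × 9/4 ÷ 16 tbsp/cup × 340 g/cup ≈ 112 g
milk: 1 L × 9/4 × 1000 mL/L ÷ 240 mL/cup ≈ 9 cup
grated parmesan: 180 g × 9/4 ÷ 100 g/cup × 16 tbsp/cup ≈ 65 tbsp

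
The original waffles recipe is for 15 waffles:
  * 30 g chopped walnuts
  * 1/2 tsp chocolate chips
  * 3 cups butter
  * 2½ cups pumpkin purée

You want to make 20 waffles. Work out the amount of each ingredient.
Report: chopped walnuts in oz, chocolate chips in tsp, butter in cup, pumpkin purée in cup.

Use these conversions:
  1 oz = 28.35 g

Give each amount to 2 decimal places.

chopped walnuts: 1.41 oz; chocolate chips: 0.67 tsp; butter: 4.00 cup; pumpkin purée: 3.33 cup

Scaling factor: 20/15 = 4/3.
chopped walnuts: 30 g × 4/3 ÷ 28.35 g/oz ≈ 1.41 oz
chocolate chips: 0.5 tsp × 4/3 ≈ 0.67 tsp
butter: 3 cup × 4/3 = 4.00 cup
pumpkin purée: 2.5 cup × 4/3 ≈ 3.33 cup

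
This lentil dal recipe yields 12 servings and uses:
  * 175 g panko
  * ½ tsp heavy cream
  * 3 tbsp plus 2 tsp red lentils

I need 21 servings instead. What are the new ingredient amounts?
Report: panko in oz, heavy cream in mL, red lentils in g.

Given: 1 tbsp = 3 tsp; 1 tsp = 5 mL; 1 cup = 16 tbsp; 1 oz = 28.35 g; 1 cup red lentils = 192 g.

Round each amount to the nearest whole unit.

panko: 11 oz; heavy cream: 4 mL; red lentils: 77 g

Scaling factor: 21/12 = 7/4 = 1.75.
panko: 175 g × 7/4 ÷ 28.35 g/oz ≈ 11 oz
heavy cream: 0.5 tsp × 7/4 × 5 mL/tsp ≈ 4 mL
red lentils: (3 tbsp + 2 tsp = 11/3 tbsp) × 7/4 ÷ 16 tbsp/cup × 192 g/cup = 77 g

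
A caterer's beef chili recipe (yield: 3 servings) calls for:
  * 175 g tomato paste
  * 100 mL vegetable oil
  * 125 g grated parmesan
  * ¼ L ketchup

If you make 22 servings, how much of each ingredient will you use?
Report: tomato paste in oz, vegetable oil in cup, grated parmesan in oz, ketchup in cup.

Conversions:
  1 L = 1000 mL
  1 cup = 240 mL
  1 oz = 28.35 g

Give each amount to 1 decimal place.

tomato paste: 45.3 oz; vegetable oil: 3.1 cup; grated parmesan: 32.3 oz; ketchup: 7.6 cup

Scaling factor: 22/3.
tomato paste: 175 g × 22/3 ÷ 28.35 g/oz ≈ 45.3 oz
vegetable oil: 100 mL × 22/3 ÷ 240 mL/cup ≈ 3.1 cup
grated parmesan: 125 g × 22/3 ÷ 28.35 g/oz ≈ 32.3 oz
ketchup: 0.25 L × 22/3 × 1000 mL/L ÷ 240 mL/cup ≈ 7.6 cup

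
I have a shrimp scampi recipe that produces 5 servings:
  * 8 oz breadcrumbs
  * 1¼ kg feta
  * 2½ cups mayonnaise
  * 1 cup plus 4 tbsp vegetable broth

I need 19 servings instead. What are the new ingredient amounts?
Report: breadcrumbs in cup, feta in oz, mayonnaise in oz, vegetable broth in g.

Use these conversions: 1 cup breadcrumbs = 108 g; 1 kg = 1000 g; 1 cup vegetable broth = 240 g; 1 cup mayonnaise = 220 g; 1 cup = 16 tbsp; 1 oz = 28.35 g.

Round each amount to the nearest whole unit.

breadcrumbs: 8 cup; feta: 168 oz; mayonnaise: 74 oz; vegetable broth: 1140 g

Scaling factor: 19/5 = 3.8.
breadcrumbs: 8 oz × 19/5 × 28.35 g/oz ÷ 108 g/cup ≈ 8 cup
feta: 1.25 kg × 19/5 × 1000 g/kg ÷ 28.35 g/oz ≈ 168 oz
mayonnaise: 2.5 cup × 19/5 × 220 g/cup ÷ 28.35 g/oz ≈ 74 oz
vegetable broth: (1 cup + 4 tbsp = 1.25 cup) × 19/5 × 240 g/cup = 1140 g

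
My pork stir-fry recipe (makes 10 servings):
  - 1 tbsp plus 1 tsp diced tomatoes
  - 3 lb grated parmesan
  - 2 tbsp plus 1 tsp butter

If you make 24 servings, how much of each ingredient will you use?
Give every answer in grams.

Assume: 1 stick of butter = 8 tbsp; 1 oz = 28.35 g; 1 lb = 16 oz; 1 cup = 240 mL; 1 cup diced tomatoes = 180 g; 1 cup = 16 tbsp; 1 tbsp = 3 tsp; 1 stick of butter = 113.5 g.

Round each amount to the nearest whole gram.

Scaling factor: 24/10 = 12/5 = 2.4.
diced tomatoes: (1 tbsp + 1 tsp = 4/3 tbsp) × 12/5 ÷ 16 tbsp/cup × 180 g/cup = 36 g
grated parmesan: 3 lb × 12/5 × 16 oz/lb × 28.35 g/oz ≈ 3266 g
butter: (2 tbsp + 1 tsp = 7/3 tbsp) × 12/5 ÷ 8 tbsp/stick × 113.5 g/stick ≈ 79 g

diced tomatoes: 36 g; grated parmesan: 3266 g; butter: 79 g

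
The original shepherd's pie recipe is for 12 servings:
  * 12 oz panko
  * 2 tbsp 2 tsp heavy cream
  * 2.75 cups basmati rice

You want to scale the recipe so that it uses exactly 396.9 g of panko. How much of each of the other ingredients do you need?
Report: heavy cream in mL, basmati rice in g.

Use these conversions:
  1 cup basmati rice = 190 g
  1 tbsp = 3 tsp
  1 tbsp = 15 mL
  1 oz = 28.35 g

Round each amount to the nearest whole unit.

The original recipe has 340.2 g of panko, so the scaling factor is 396.9 ÷ 340.2 = 7/6.
heavy cream: (2 tbsp + 2 tsp = 8/3 tbsp) × 7/6 × 15 mL/tbsp ≈ 47 mL
basmati rice: 2.75 cup × 7/6 × 190 g/cup ≈ 610 g

heavy cream: 47 mL; basmati rice: 610 g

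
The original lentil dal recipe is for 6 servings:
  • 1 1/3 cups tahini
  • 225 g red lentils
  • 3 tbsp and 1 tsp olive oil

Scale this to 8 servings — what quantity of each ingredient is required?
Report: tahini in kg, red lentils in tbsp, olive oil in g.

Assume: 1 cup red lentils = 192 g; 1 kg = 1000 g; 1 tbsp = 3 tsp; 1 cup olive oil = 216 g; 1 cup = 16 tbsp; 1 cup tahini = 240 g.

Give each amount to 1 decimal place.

Scaling factor: 8/6 = 4/3.
tahini: 4/3 cup × 4/3 × 240 g/cup ÷ 1000 g/kg ≈ 0.4 kg
red lentils: 225 g × 4/3 ÷ 192 g/cup × 16 tbsp/cup = 25.0 tbsp
olive oil: (3 tbsp + 1 tsp = 10/3 tbsp) × 4/3 ÷ 16 tbsp/cup × 216 g/cup = 60.0 g

tahini: 0.4 kg; red lentils: 25.0 tbsp; olive oil: 60.0 g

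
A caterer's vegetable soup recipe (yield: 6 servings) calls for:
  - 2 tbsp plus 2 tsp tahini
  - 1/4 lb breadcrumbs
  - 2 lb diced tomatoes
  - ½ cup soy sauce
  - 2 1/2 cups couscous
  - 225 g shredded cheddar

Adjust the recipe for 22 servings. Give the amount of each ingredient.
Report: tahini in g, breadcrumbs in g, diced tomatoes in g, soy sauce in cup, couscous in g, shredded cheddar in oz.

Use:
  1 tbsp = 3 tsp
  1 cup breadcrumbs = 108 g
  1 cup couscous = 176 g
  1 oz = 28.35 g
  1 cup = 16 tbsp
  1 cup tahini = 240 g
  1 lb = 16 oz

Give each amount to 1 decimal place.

tahini: 146.7 g; breadcrumbs: 415.8 g; diced tomatoes: 3326.4 g; soy sauce: 1.8 cup; couscous: 1613.3 g; shredded cheddar: 29.1 oz

Scaling factor: 22/6 = 11/3.
tahini: (2 tbsp + 2 tsp = 8/3 tbsp) × 11/3 ÷ 16 tbsp/cup × 240 g/cup ≈ 146.7 g
breadcrumbs: 0.25 lb × 11/3 × 16 oz/lb × 28.35 g/oz = 415.8 g
diced tomatoes: 2 lb × 11/3 × 16 oz/lb × 28.35 g/oz = 3326.4 g
soy sauce: 0.5 cup × 11/3 ≈ 1.8 cup
couscous: 2.5 cup × 11/3 × 176 g/cup ≈ 1613.3 g
shredded cheddar: 225 g × 11/3 ÷ 28.35 g/oz ≈ 29.1 oz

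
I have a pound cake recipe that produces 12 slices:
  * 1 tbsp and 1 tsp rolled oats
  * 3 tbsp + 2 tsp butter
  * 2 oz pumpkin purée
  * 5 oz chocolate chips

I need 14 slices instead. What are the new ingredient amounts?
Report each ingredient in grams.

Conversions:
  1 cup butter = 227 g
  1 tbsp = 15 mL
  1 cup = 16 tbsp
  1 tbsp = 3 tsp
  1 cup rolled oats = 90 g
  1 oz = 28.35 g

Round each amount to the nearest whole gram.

rolled oats: 9 g; butter: 61 g; pumpkin purée: 66 g; chocolate chips: 165 g

Scaling factor: 14/12 = 7/6.
rolled oats: (1 tbsp + 1 tsp = 4/3 tbsp) × 7/6 ÷ 16 tbsp/cup × 90 g/cup ≈ 9 g
butter: (3 tbsp + 2 tsp = 11/3 tbsp) × 7/6 ÷ 16 tbsp/cup × 227 g/cup ≈ 61 g
pumpkin purée: 2 oz × 7/6 × 28.35 g/oz ≈ 66 g
chocolate chips: 5 oz × 7/6 × 28.35 g/oz ≈ 165 g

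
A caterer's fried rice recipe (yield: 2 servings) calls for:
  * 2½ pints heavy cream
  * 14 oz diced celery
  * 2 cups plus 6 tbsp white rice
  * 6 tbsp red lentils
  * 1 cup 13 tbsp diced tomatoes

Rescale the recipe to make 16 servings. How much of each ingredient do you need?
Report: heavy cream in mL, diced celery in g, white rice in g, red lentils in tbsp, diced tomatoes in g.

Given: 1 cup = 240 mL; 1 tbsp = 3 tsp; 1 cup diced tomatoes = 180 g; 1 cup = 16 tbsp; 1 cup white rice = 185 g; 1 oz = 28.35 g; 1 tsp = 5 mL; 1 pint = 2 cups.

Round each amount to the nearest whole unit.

heavy cream: 9600 mL; diced celery: 3175 g; white rice: 3515 g; red lentils: 48 tbsp; diced tomatoes: 2610 g

Scaling factor: 16/2 = 8.
heavy cream: 2.5 pint × 8 × 2 cup/pint × 240 mL/cup = 9600 mL
diced celery: 14 oz × 8 × 28.35 g/oz ≈ 3175 g
white rice: (2 cup + 6 tbsp = 2.375 cup) × 8 × 185 g/cup = 3515 g
red lentils: 6 tbsp × 8 = 48 tbsp
diced tomatoes: (1 cup + 13 tbsp = 1.8125 cup) × 8 × 180 g/cup = 2610 g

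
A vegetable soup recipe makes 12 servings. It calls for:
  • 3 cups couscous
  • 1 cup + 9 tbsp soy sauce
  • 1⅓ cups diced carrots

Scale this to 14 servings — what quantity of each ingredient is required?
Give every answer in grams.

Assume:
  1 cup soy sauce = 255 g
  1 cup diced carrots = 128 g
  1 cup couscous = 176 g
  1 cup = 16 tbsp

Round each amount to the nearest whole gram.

Scaling factor: 14/12 = 7/6.
couscous: 3 cup × 7/6 × 176 g/cup = 616 g
soy sauce: (1 cup + 9 tbsp = 1.5625 cup) × 7/6 × 255 g/cup ≈ 465 g
diced carrots: 4/3 cup × 7/6 × 128 g/cup ≈ 199 g

couscous: 616 g; soy sauce: 465 g; diced carrots: 199 g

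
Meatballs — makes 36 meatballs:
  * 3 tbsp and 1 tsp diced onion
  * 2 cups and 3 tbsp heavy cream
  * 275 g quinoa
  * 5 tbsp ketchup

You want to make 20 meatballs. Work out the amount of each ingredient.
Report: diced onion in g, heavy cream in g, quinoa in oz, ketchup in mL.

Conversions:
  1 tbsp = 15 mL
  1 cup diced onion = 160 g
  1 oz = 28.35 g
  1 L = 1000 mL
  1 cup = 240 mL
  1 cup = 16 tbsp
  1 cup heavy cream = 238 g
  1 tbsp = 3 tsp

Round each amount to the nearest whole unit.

diced onion: 19 g; heavy cream: 289 g; quinoa: 5 oz; ketchup: 42 mL

Scaling factor: 20/36 = 5/9.
diced onion: (3 tbsp + 1 tsp = 10/3 tbsp) × 5/9 ÷ 16 tbsp/cup × 160 g/cup ≈ 19 g
heavy cream: (2 cup + 3 tbsp = 2.1875 cup) × 5/9 × 238 g/cup ≈ 289 g
quinoa: 275 g × 5/9 ÷ 28.35 g/oz ≈ 5 oz
ketchup: 5 tbsp × 5/9 × 15 mL/tbsp ≈ 42 mL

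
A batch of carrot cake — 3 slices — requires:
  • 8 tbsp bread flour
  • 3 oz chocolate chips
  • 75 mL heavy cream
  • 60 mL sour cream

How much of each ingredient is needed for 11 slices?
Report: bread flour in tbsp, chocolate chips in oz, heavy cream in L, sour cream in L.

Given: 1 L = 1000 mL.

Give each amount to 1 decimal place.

bread flour: 29.3 tbsp; chocolate chips: 11.0 oz; heavy cream: 0.3 L; sour cream: 0.2 L

Scaling factor: 11/3.
bread flour: 8 tbsp × 11/3 ≈ 29.3 tbsp
chocolate chips: 3 oz × 11/3 = 11.0 oz
heavy cream: 75 mL × 11/3 ÷ 1000 mL/L ≈ 0.3 L
sour cream: 60 mL × 11/3 ÷ 1000 mL/L ≈ 0.2 L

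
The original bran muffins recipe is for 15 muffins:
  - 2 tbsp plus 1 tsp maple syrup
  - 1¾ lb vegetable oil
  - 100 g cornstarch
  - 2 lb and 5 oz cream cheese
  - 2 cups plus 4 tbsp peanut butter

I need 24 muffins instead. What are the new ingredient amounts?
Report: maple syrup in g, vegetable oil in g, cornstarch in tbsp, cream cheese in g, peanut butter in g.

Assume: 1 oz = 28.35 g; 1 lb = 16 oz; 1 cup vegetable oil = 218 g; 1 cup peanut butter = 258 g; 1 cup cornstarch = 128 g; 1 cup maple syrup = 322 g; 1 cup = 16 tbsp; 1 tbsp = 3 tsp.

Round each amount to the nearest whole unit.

maple syrup: 75 g; vegetable oil: 1270 g; cornstarch: 20 tbsp; cream cheese: 1678 g; peanut butter: 929 g

Scaling factor: 24/15 = 8/5 = 1.6.
maple syrup: (2 tbsp + 1 tsp = 7/3 tbsp) × 8/5 ÷ 16 tbsp/cup × 322 g/cup ≈ 75 g
vegetable oil: 1.75 lb × 8/5 × 16 oz/lb × 28.35 g/oz ≈ 1270 g
cornstarch: 100 g × 8/5 ÷ 128 g/cup × 16 tbsp/cup = 20 tbsp
cream cheese: (2 lb + 5 oz = 2.3125 lb) × 8/5 × 16 oz/lb × 28.35 g/oz ≈ 1678 g
peanut butter: (2 cup + 4 tbsp = 2.25 cup) × 8/5 × 258 g/cup ≈ 929 g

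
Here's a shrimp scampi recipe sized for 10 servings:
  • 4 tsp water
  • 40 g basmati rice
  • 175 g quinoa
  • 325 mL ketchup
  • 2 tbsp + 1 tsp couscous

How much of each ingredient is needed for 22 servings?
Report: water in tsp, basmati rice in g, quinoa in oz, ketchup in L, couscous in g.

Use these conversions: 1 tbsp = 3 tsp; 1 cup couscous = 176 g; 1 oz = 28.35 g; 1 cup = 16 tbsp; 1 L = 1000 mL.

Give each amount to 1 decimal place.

Scaling factor: 22/10 = 11/5 = 2.2.
water: 4 tsp × 11/5 = 8.8 tsp
basmati rice: 40 g × 11/5 = 88.0 g
quinoa: 175 g × 11/5 ÷ 28.35 g/oz ≈ 13.6 oz
ketchup: 325 mL × 11/5 ÷ 1000 mL/L ≈ 0.7 L
couscous: (2 tbsp + 1 tsp = 7/3 tbsp) × 11/5 ÷ 16 tbsp/cup × 176 g/cup ≈ 56.5 g

water: 8.8 tsp; basmati rice: 88.0 g; quinoa: 13.6 oz; ketchup: 0.7 L; couscous: 56.5 g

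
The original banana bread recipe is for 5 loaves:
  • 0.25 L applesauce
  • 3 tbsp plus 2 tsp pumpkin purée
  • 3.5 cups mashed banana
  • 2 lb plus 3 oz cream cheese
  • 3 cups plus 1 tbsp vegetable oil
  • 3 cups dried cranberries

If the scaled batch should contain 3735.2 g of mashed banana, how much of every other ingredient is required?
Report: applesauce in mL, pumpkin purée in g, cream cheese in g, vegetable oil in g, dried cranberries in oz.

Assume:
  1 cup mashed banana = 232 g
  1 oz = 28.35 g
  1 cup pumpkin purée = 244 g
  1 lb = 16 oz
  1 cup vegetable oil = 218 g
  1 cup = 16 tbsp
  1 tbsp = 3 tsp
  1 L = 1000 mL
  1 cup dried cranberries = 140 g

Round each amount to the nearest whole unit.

The original recipe has 812 g of mashed banana, so the scaling factor is 3735.2 ÷ 812 = 23/5 = 4.6.
applesauce: 0.25 L × 23/5 × 1000 mL/L = 1150 mL
pumpkin purée: (3 tbsp + 2 tsp = 11/3 tbsp) × 23/5 ÷ 16 tbsp/cup × 244 g/cup ≈ 257 g
cream cheese: (2 lb + 3 oz = 2.1875 lb) × 23/5 × 16 oz/lb × 28.35 g/oz ≈ 4564 g
vegetable oil: (3 cup + 1 tbsp = 3.0625 cup) × 23/5 × 218 g/cup ≈ 3071 g
dried cranberries: 3 cup × 23/5 × 140 g/cup ÷ 28.35 g/oz ≈ 68 oz

applesauce: 1150 mL; pumpkin purée: 257 g; cream cheese: 4564 g; vegetable oil: 3071 g; dried cranberries: 68 oz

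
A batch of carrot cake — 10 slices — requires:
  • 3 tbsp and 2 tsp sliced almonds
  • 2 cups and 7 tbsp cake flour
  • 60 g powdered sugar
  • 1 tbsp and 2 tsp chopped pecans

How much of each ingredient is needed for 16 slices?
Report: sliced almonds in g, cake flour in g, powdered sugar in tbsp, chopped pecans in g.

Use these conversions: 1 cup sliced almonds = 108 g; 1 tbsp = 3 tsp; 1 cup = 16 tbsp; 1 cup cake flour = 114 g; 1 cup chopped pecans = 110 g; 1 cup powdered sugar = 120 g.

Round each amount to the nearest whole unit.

sliced almonds: 40 g; cake flour: 445 g; powdered sugar: 13 tbsp; chopped pecans: 18 g

Scaling factor: 16/10 = 8/5 = 1.6.
sliced almonds: (3 tbsp + 2 tsp = 11/3 tbsp) × 8/5 ÷ 16 tbsp/cup × 108 g/cup ≈ 40 g
cake flour: (2 cup + 7 tbsp = 2.4375 cup) × 8/5 × 114 g/cup ≈ 445 g
powdered sugar: 60 g × 8/5 ÷ 120 g/cup × 16 tbsp/cup ≈ 13 tbsp
chopped pecans: (1 tbsp + 2 tsp = 5/3 tbsp) × 8/5 ÷ 16 tbsp/cup × 110 g/cup ≈ 18 g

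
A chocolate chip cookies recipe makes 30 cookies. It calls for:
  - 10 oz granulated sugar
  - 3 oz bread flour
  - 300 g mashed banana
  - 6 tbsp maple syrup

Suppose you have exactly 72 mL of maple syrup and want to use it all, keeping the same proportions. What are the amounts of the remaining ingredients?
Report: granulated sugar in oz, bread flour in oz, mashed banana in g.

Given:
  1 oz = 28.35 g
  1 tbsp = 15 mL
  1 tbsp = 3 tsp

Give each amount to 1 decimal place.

granulated sugar: 8.0 oz; bread flour: 2.4 oz; mashed banana: 240.0 g

The original recipe has 90 mL of maple syrup, so the scaling factor is 72 ÷ 90 = 4/5 = 0.8.
granulated sugar: 10 oz × 4/5 = 8.0 oz
bread flour: 3 oz × 4/5 = 2.4 oz
mashed banana: 300 g × 4/5 = 240.0 g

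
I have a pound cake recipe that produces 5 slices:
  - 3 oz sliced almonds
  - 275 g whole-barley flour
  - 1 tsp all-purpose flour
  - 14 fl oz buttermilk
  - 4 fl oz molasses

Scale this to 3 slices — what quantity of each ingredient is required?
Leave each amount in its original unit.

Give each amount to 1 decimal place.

sliced almonds: 1.8 oz; whole-barley flour: 165.0 g; all-purpose flour: 0.6 tsp; buttermilk: 8.4 fl oz; molasses: 2.4 fl oz

Scaling factor: 3/5 = 0.6.
sliced almonds: 3 oz × 3/5 = 1.8 oz
whole-barley flour: 275 g × 3/5 = 165.0 g
all-purpose flour: 1 tsp × 3/5 = 0.6 tsp
buttermilk: 14 fl oz × 3/5 = 8.4 fl oz
molasses: 4 fl oz × 3/5 = 2.4 fl oz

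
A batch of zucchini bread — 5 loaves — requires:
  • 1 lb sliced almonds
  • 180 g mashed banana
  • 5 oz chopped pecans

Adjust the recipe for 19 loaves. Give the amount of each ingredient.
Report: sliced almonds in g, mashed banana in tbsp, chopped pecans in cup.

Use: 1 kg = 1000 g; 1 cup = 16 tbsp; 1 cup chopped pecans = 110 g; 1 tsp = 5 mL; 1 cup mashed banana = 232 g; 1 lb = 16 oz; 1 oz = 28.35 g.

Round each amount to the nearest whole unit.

sliced almonds: 1724 g; mashed banana: 47 tbsp; chopped pecans: 5 cup

Scaling factor: 19/5 = 3.8.
sliced almonds: 1 lb × 19/5 × 16 oz/lb × 28.35 g/oz ≈ 1724 g
mashed banana: 180 g × 19/5 ÷ 232 g/cup × 16 tbsp/cup ≈ 47 tbsp
chopped pecans: 5 oz × 19/5 × 28.35 g/oz ÷ 110 g/cup ≈ 5 cup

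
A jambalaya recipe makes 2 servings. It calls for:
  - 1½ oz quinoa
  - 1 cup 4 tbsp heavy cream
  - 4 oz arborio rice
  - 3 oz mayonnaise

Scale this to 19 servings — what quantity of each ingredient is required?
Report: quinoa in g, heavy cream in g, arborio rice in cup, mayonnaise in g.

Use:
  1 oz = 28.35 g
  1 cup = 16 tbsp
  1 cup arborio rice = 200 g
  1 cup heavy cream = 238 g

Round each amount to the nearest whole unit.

quinoa: 404 g; heavy cream: 2826 g; arborio rice: 5 cup; mayonnaise: 808 g

Scaling factor: 19/2 = 9.5.
quinoa: 1.5 oz × 19/2 × 28.35 g/oz ≈ 404 g
heavy cream: (1 cup + 4 tbsp = 1.25 cup) × 19/2 × 238 g/cup ≈ 2826 g
arborio rice: 4 oz × 19/2 × 28.35 g/oz ÷ 200 g/cup ≈ 5 cup
mayonnaise: 3 oz × 19/2 × 28.35 g/oz ≈ 808 g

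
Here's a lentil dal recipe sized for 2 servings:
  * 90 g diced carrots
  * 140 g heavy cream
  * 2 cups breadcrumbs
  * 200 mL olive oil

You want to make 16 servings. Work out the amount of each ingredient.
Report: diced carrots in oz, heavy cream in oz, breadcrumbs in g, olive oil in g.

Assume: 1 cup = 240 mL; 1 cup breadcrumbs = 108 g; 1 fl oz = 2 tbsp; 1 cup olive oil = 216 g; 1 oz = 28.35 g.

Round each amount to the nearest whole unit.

Scaling factor: 16/2 = 8.
diced carrots: 90 g × 8 ÷ 28.35 g/oz ≈ 25 oz
heavy cream: 140 g × 8 ÷ 28.35 g/oz ≈ 40 oz
breadcrumbs: 2 cup × 8 × 108 g/cup = 1728 g
olive oil: 200 mL × 8 ÷ 240 mL/cup × 216 g/cup = 1440 g

diced carrots: 25 oz; heavy cream: 40 oz; breadcrumbs: 1728 g; olive oil: 1440 g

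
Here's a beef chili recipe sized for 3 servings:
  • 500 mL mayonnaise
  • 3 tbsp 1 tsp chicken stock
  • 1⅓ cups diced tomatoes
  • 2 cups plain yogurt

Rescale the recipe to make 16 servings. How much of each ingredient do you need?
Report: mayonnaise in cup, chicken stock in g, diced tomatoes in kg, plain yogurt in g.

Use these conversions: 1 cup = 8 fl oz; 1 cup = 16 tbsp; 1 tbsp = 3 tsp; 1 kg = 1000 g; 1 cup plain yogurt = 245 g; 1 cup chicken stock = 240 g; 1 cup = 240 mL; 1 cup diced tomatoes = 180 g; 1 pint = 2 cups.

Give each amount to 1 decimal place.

Scaling factor: 16/3.
mayonnaise: 500 mL × 16/3 ÷ 240 mL/cup ≈ 11.1 cup
chicken stock: (3 tbsp + 1 tsp = 10/3 tbsp) × 16/3 ÷ 16 tbsp/cup × 240 g/cup ≈ 266.7 g
diced tomatoes: 4/3 cup × 16/3 × 180 g/cup ÷ 1000 g/kg ≈ 1.3 kg
plain yogurt: 2 cup × 16/3 × 245 g/cup ≈ 2613.3 g

mayonnaise: 11.1 cup; chicken stock: 266.7 g; diced tomatoes: 1.3 kg; plain yogurt: 2613.3 g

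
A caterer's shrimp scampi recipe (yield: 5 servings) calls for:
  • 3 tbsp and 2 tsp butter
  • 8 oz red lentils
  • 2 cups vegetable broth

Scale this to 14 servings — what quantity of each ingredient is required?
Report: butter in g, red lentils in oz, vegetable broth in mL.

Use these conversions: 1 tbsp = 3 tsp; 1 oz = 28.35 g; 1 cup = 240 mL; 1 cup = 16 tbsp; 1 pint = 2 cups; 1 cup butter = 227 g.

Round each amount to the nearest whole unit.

butter: 146 g; red lentils: 22 oz; vegetable broth: 1344 mL

Scaling factor: 14/5 = 2.8.
butter: (3 tbsp + 2 tsp = 11/3 tbsp) × 14/5 ÷ 16 tbsp/cup × 227 g/cup ≈ 146 g
red lentils: 8 oz × 14/5 ≈ 22 oz
vegetable broth: 2 cup × 14/5 × 240 mL/cup = 1344 mL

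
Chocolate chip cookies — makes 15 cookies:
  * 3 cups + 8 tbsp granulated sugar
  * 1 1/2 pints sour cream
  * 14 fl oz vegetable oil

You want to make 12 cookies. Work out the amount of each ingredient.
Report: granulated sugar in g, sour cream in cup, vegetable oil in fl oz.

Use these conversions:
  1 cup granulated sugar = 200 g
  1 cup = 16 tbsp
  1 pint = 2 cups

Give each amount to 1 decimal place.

granulated sugar: 560.0 g; sour cream: 2.4 cup; vegetable oil: 11.2 fl oz

Scaling factor: 12/15 = 4/5 = 0.8.
granulated sugar: (3 cup + 8 tbsp = 3.5 cup) × 4/5 × 200 g/cup = 560.0 g
sour cream: 1.5 pint × 4/5 × 2 cup/pint = 2.4 cup
vegetable oil: 14 fl oz × 4/5 = 11.2 fl oz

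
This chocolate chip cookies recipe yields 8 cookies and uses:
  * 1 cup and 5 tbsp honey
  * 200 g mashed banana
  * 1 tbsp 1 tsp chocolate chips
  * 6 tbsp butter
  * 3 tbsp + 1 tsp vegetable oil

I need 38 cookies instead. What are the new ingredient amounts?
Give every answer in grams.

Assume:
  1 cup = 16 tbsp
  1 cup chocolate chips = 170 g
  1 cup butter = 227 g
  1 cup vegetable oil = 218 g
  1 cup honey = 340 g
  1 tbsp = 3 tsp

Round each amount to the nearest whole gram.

Scaling factor: 38/8 = 19/4 = 4.75.
honey: (1 cup + 5 tbsp = 1.3125 cup) × 19/4 × 340 g/cup ≈ 2120 g
mashed banana: 200 g × 19/4 = 950 g
chocolate chips: (1 tbsp + 1 tsp = 4/3 tbsp) × 19/4 ÷ 16 tbsp/cup × 170 g/cup ≈ 67 g
butter: 6 tbsp × 19/4 ÷ 16 tbsp/cup × 227 g/cup ≈ 404 g
vegetable oil: (3 tbsp + 1 tsp = 10/3 tbsp) × 19/4 ÷ 16 tbsp/cup × 218 g/cup ≈ 216 g

honey: 2120 g; mashed banana: 950 g; chocolate chips: 67 g; butter: 404 g; vegetable oil: 216 g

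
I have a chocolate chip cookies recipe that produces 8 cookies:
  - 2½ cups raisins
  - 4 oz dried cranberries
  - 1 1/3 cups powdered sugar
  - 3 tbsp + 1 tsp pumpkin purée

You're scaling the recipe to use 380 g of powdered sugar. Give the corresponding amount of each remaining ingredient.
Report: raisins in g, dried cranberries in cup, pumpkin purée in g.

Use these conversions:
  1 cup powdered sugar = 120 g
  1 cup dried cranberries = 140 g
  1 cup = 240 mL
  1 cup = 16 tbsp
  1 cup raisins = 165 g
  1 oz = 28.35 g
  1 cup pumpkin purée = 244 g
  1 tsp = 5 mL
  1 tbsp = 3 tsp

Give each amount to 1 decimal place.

The original recipe has 160 g of powdered sugar, so the scaling factor is 380 ÷ 160 = 19/8 = 2.375.
raisins: 2.5 cup × 19/8 × 165 g/cup ≈ 979.7 g
dried cranberries: 4 oz × 19/8 × 28.35 g/oz ÷ 140 g/cup ≈ 1.9 cup
pumpkin purée: (3 tbsp + 1 tsp = 10/3 tbsp) × 19/8 ÷ 16 tbsp/cup × 244 g/cup ≈ 120.7 g

raisins: 979.7 g; dried cranberries: 1.9 cup; pumpkin purée: 120.7 g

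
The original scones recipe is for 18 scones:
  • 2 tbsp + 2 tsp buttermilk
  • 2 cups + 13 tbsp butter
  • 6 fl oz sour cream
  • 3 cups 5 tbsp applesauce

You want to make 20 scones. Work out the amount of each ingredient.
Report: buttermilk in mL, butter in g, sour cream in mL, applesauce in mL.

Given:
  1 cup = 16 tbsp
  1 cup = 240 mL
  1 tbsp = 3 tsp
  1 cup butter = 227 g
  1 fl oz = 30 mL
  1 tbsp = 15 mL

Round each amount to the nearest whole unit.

Scaling factor: 20/18 = 10/9.
buttermilk: (2 tbsp + 2 tsp = 8/3 tbsp) × 10/9 × 15 mL/tbsp ≈ 44 mL
butter: (2 cup + 13 tbsp = 2.8125 cup) × 10/9 × 227 g/cup ≈ 709 g
sour cream: 6 fl oz × 10/9 × 30 mL/fl oz = 200 mL
applesauce: (3 cup + 5 tbsp = 3.3125 cup) × 10/9 × 240 mL/cup ≈ 883 mL

buttermilk: 44 mL; butter: 709 g; sour cream: 200 mL; applesauce: 883 mL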